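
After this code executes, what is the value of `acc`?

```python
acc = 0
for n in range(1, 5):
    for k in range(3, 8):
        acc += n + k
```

n=1,k=3: acc = 0+4 = 4
n=1,k=4: acc = 4+5 = 9
n=1,k=5: acc = 9+6 = 15
n=1,k=6: acc = 15+7 = 22
n=1,k=7: acc = 22+8 = 30
n=2,k=3: acc = 30+5 = 35
n=2,k=4: acc = 35+6 = 41
n=2,k=5: acc = 41+7 = 48
n=2,k=6: acc = 48+8 = 56
n=2,k=7: acc = 56+9 = 65
n=3,k=3: acc = 65+6 = 71
n=3,k=4: acc = 71+7 = 78
n=3,k=5: acc = 78+8 = 86
n=3,k=6: acc = 86+9 = 95
n=3,k=7: acc = 95+10 = 105
n=4,k=3: acc = 105+7 = 112
n=4,k=4: acc = 112+8 = 120
n=4,k=5: acc = 120+9 = 129
n=4,k=6: acc = 129+10 = 139
n=4,k=7: acc = 139+11 = 150

150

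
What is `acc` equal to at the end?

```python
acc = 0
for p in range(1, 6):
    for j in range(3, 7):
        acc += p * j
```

270

p=1,j=3: acc = 0+3 = 3
p=1,j=4: acc = 3+4 = 7
p=1,j=5: acc = 7+5 = 12
p=1,j=6: acc = 12+6 = 18
p=2,j=3: acc = 18+6 = 24
p=2,j=4: acc = 24+8 = 32
p=2,j=5: acc = 32+10 = 42
p=2,j=6: acc = 42+12 = 54
p=3,j=3: acc = 54+9 = 63
p=3,j=4: acc = 63+12 = 75
p=3,j=5: acc = 75+15 = 90
p=3,j=6: acc = 90+18 = 108
p=4,j=3: acc = 108+12 = 120
p=4,j=4: acc = 120+16 = 136
p=4,j=5: acc = 136+20 = 156
p=4,j=6: acc = 156+24 = 180
p=5,j=3: acc = 180+15 = 195
p=5,j=4: acc = 195+20 = 215
p=5,j=5: acc = 215+25 = 240
p=5,j=6: acc = 240+30 = 270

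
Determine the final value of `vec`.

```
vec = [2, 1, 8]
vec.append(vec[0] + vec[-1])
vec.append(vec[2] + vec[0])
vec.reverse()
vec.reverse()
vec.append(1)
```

append vec[0]+vec[-1] = 2+8 = 10 → [2, 1, 8, 10]
append vec[2]+vec[0] = 8+2 = 10 → [2, 1, 8, 10, 10]
reverse → [10, 10, 8, 1, 2]
reverse → [2, 1, 8, 10, 10]
append 1 → [2, 1, 8, 10, 10, 1]

[2, 1, 8, 10, 10, 1]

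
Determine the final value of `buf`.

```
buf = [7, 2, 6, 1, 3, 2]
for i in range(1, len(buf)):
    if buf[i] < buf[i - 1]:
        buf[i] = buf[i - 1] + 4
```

i=1: 2<7, buf[1] = 7+4 = 11 → [7, 11, 6, 1, 3, 2]
i=2: 6<11, buf[2] = 11+4 = 15 → [7, 11, 15, 1, 3, 2]
i=3: 1<15, buf[3] = 15+4 = 19 → [7, 11, 15, 19, 3, 2]
i=4: 3<19, buf[4] = 19+4 = 23 → [7, 11, 15, 19, 23, 2]
i=5: 2<23, buf[5] = 23+4 = 27 → [7, 11, 15, 19, 23, 27]

[7, 11, 15, 19, 23, 27]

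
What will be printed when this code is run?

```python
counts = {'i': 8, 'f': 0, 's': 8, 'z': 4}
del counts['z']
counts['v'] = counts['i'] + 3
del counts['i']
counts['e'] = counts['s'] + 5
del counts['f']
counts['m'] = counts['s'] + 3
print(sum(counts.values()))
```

del 'z' → {'i': 8, 'f': 0, 's': 8}
counts['v'] = counts['i']+3 = 11 → {'i': 8, 'f': 0, 's': 8, 'v': 11}
del 'i' → {'f': 0, 's': 8, 'v': 11}
counts['e'] = counts['s']+5 = 13 → {'f': 0, 's': 8, 'v': 11, 'e': 13}
del 'f' → {'s': 8, 'v': 11, 'e': 13}
counts['m'] = counts['s']+3 = 11 → {'s': 8, 'v': 11, 'e': 13, 'm': 11}
sum of values = 43

43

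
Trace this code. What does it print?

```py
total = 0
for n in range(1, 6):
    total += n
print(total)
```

n=1: total = 0+1 = 1
n=2: total = 1+2 = 3
n=3: total = 3+3 = 6
n=4: total = 6+4 = 10
n=5: total = 10+5 = 15

15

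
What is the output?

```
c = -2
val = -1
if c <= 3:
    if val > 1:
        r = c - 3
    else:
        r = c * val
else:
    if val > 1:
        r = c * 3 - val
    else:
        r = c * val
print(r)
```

2

c=-2, val=-1
c <= 3 is True; val > 1 is False
→ r = c * val = 2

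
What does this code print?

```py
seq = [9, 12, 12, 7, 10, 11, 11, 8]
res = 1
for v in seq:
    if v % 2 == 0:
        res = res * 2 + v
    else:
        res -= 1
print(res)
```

164

v=9: not even, res = 1-1 = 0
v=12: even, res = 0*2+12 = 12
v=12: even, res = 12*2+12 = 36
v=7: not even, res = 36-1 = 35
v=10: even, res = 35*2+10 = 80
v=11: not even, res = 80-1 = 79
v=11: not even, res = 79-1 = 78
v=8: even, res = 78*2+8 = 164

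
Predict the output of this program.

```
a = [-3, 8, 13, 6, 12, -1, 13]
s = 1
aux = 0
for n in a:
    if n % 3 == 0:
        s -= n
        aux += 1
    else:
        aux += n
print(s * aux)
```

n=-3: %3==0, s = 1-(-3) = 4; aux=1
n=8: not %3==0; aux=9
n=13: not %3==0; aux=22
n=6: %3==0, s = 4-6 = -2; aux=23
n=12: %3==0, s = (-2)-12 = -14; aux=24
n=-1: not %3==0; aux=23
n=13: not %3==0; aux=36
s*aux = (-14)*36 = -504

-504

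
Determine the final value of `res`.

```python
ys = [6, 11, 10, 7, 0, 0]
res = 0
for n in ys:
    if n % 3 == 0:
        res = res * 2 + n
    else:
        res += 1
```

n=6: %3==0, res = 0*2+6 = 6
n=11: not %3==0, res = 6+1 = 7
n=10: not %3==0, res = 7+1 = 8
n=7: not %3==0, res = 8+1 = 9
n=0: %3==0, res = 9*2+0 = 18
n=0: %3==0, res = 18*2+0 = 36

36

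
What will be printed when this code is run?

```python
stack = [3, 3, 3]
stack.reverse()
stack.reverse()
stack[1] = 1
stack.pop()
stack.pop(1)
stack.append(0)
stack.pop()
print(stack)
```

reverse → [3, 3, 3]
reverse → [3, 3, 3]
stack[1] = 1 → [3, 1, 3]
pop() removes 3 → [3, 1]
pop(1) removes 1 → [3]
append 0 → [3, 0]
pop() removes 0 → [3]

[3]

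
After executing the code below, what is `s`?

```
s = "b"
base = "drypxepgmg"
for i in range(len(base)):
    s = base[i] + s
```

i=0: prepend 'd' → 'db'
i=1: prepend 'r' → 'rdb'
i=2: prepend 'y' → 'yrdb'
i=3: prepend 'p' → 'pyrdb'
i=4: prepend 'x' → 'xpyrdb'
i=5: prepend 'e' → 'expyrdb'
i=6: prepend 'p' → 'pexpyrdb'
i=7: prepend 'g' → 'gpexpyrdb'
i=8: prepend 'm' → 'mgpexpyrdb'
i=9: prepend 'g' → 'gmgpexpyrdb'

'gmgpexpyrdb'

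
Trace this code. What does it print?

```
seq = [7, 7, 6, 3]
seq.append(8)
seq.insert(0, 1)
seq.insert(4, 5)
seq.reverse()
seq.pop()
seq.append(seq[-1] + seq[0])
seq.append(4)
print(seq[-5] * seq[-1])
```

append 8 → [7, 7, 6, 3, 8]
insert 1 at 0 → [1, 7, 7, 6, 3, 8]
insert 5 at 4 → [1, 7, 7, 6, 5, 3, 8]
reverse → [8, 3, 5, 6, 7, 7, 1]
pop() removes 1 → [8, 3, 5, 6, 7, 7]
append seq[-1]+seq[0] = 7+8 = 15 → [8, 3, 5, 6, 7, 7, 15]
append 4 → [8, 3, 5, 6, 7, 7, 15, 4]
seq[-5]*seq[-1] = 6*4 = 24

24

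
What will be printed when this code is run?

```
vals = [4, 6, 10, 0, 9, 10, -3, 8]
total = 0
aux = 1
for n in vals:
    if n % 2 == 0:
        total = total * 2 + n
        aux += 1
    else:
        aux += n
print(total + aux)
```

n=4: even, total = 0*2+4 = 4; aux=2
n=6: even, total = 4*2+6 = 14; aux=3
n=10: even, total = 14*2+10 = 38; aux=4
n=0: even, total = 38*2+0 = 76; aux=5
n=9: not even; aux=14
n=10: even, total = 76*2+10 = 162; aux=15
n=-3: not even; aux=12
n=8: even, total = 162*2+8 = 332; aux=13
total+aux = 332+13 = 345

345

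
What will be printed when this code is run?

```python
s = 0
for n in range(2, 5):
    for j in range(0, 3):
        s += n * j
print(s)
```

n=2,j=0: s = 0+0 = 0
n=2,j=1: s = 0+2 = 2
n=2,j=2: s = 2+4 = 6
n=3,j=0: s = 6+0 = 6
n=3,j=1: s = 6+3 = 9
n=3,j=2: s = 9+6 = 15
n=4,j=0: s = 15+0 = 15
n=4,j=1: s = 15+4 = 19
n=4,j=2: s = 19+8 = 27

27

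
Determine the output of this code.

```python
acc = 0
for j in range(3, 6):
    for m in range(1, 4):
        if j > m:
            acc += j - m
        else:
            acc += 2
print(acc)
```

20

j=3,m=1: 3>1, acc = 0+2 = 2
j=3,m=2: 3>2, acc = 2+1 = 3
j=3,m=3: not 3>3, acc = 3+2 = 5
j=4,m=1: 4>1, acc = 5+3 = 8
j=4,m=2: 4>2, acc = 8+2 = 10
j=4,m=3: 4>3, acc = 10+1 = 11
j=5,m=1: 5>1, acc = 11+4 = 15
j=5,m=2: 5>2, acc = 15+3 = 18
j=5,m=3: 5>3, acc = 18+2 = 20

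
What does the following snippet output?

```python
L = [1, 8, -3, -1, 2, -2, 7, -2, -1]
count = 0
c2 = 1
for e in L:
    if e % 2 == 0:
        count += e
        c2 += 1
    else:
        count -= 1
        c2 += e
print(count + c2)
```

e=1: not even, count = 0-1 = -1; c2=2
e=8: even, count = (-1)+8 = 7; c2=3
e=-3: not even, count = 7-1 = 6; c2=0
e=-1: not even, count = 6-1 = 5; c2=-1
e=2: even, count = 5+2 = 7; c2=0
e=-2: even, count = 7+(-2) = 5; c2=1
e=7: not even, count = 5-1 = 4; c2=8
e=-2: even, count = 4+(-2) = 2; c2=9
e=-1: not even, count = 2-1 = 1; c2=8
count+c2 = 1+8 = 9

9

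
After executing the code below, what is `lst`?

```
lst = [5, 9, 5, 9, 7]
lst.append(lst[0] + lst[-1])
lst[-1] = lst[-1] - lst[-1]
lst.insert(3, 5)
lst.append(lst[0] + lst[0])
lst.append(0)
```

[5, 9, 5, 5, 9, 7, 0, 10, 0]

append lst[0]+lst[-1] = 5+7 = 12 → [5, 9, 5, 9, 7, 12]
lst[-1] = lst[-1]-lst[-1] = 12-12 = 0 → [5, 9, 5, 9, 7, 0]
insert 5 at 3 → [5, 9, 5, 5, 9, 7, 0]
append lst[0]+lst[0] = 5+5 = 10 → [5, 9, 5, 5, 9, 7, 0, 10]
append 0 → [5, 9, 5, 5, 9, 7, 0, 10, 0]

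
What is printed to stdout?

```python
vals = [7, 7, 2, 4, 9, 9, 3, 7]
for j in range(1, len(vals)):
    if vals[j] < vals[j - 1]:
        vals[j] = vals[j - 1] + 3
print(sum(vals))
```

j=1: 7>=7, unchanged → [7, 7, 2, 4, 9, 9, 3, 7]
j=2: 2<7, vals[2] = 7+3 = 10 → [7, 7, 10, 4, 9, 9, 3, 7]
j=3: 4<10, vals[3] = 10+3 = 13 → [7, 7, 10, 13, 9, 9, 3, 7]
j=4: 9<13, vals[4] = 13+3 = 16 → [7, 7, 10, 13, 16, 9, 3, 7]
j=5: 9<16, vals[5] = 16+3 = 19 → [7, 7, 10, 13, 16, 19, 3, 7]
j=6: 3<19, vals[6] = 19+3 = 22 → [7, 7, 10, 13, 16, 19, 22, 7]
j=7: 7<22, vals[7] = 22+3 = 25 → [7, 7, 10, 13, 16, 19, 22, 25]
sum = 119

119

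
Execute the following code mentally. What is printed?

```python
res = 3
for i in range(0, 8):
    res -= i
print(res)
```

i=0: res = 3-0 = 3
i=1: res = 3-1 = 2
i=2: res = 2-2 = 0
i=3: res = 0-3 = -3
i=4: res = (-3)-4 = -7
i=5: res = (-7)-5 = -12
i=6: res = (-12)-6 = -18
i=7: res = (-18)-7 = -25

-25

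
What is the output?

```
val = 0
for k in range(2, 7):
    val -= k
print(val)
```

k=2: val = 0-2 = -2
k=3: val = (-2)-3 = -5
k=4: val = (-5)-4 = -9
k=5: val = (-9)-5 = -14
k=6: val = (-14)-6 = -20

-20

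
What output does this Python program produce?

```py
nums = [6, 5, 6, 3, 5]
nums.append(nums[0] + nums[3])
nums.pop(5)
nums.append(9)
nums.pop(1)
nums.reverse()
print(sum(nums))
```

29

append nums[0]+nums[3] = 6+3 = 9 → [6, 5, 6, 3, 5, 9]
pop(5) removes 9 → [6, 5, 6, 3, 5]
append 9 → [6, 5, 6, 3, 5, 9]
pop(1) removes 5 → [6, 6, 3, 5, 9]
reverse → [9, 5, 3, 6, 6]
sum = 29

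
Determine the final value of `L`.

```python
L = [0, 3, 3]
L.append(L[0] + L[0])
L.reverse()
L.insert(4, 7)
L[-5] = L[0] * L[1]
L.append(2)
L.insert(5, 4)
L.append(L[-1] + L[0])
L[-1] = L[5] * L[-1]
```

append L[0]+L[0] = 0+0 = 0 → [0, 3, 3, 0]
reverse → [0, 3, 3, 0]
insert 7 at 4 → [0, 3, 3, 0, 7]
L[-5] = L[0]*L[1] = 0*3 = 0 → [0, 3, 3, 0, 7]
append 2 → [0, 3, 3, 0, 7, 2]
insert 4 at 5 → [0, 3, 3, 0, 7, 4, 2]
append L[-1]+L[0] = 2+0 = 2 → [0, 3, 3, 0, 7, 4, 2, 2]
L[-1] = L[5]*L[-1] = 4*2 = 8 → [0, 3, 3, 0, 7, 4, 2, 8]

[0, 3, 3, 0, 7, 4, 2, 8]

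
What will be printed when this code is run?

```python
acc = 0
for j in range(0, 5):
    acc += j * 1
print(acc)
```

10

j=0: acc = 0+0*1 = 0
j=1: acc = 0+1*1 = 1
j=2: acc = 1+2*1 = 3
j=3: acc = 3+3*1 = 6
j=4: acc = 6+4*1 = 10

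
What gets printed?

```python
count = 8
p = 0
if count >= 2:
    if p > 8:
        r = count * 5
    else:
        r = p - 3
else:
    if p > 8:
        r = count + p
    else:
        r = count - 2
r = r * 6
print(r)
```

count=8, p=0
count >= 2 is True; p > 8 is False
→ r = p - 3 = -3
r = (-3)*6 = -18

-18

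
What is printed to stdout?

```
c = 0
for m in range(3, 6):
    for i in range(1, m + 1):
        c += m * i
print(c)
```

m=3,i=1: c = 0+3 = 3
m=3,i=2: c = 3+6 = 9
m=3,i=3: c = 9+9 = 18
m=4,i=1: c = 18+4 = 22
m=4,i=2: c = 22+8 = 30
m=4,i=3: c = 30+12 = 42
m=4,i=4: c = 42+16 = 58
m=5,i=1: c = 58+5 = 63
m=5,i=2: c = 63+10 = 73
m=5,i=3: c = 73+15 = 88
m=5,i=4: c = 88+20 = 108
m=5,i=5: c = 108+25 = 133

133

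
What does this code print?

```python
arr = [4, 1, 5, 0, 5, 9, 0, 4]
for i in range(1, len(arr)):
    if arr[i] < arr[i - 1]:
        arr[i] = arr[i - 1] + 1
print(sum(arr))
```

57

i=1: 1<4, arr[1] = 4+1 = 5 → [4, 5, 5, 0, 5, 9, 0, 4]
i=2: 5>=5, unchanged → [4, 5, 5, 0, 5, 9, 0, 4]
i=3: 0<5, arr[3] = 5+1 = 6 → [4, 5, 5, 6, 5, 9, 0, 4]
i=4: 5<6, arr[4] = 6+1 = 7 → [4, 5, 5, 6, 7, 9, 0, 4]
i=5: 9>=7, unchanged → [4, 5, 5, 6, 7, 9, 0, 4]
i=6: 0<9, arr[6] = 9+1 = 10 → [4, 5, 5, 6, 7, 9, 10, 4]
i=7: 4<10, arr[7] = 10+1 = 11 → [4, 5, 5, 6, 7, 9, 10, 11]
sum = 57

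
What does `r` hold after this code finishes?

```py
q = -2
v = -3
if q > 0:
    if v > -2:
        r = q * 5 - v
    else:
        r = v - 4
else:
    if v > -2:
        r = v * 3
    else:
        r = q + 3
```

1

q=-2, v=-3
q > 0 is False; v > -2 is False
→ r = q + 3 = 1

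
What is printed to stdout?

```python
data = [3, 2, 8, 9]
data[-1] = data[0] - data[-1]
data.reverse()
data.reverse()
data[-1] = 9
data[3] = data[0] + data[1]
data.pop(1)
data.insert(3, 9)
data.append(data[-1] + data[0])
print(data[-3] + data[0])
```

8

data[-1] = data[0]-data[-1] = 3-9 = -6 → [3, 2, 8, -6]
reverse → [-6, 8, 2, 3]
reverse → [3, 2, 8, -6]
data[-1] = 9 → [3, 2, 8, 9]
data[3] = data[0]+data[1] = 3+2 = 5 → [3, 2, 8, 5]
pop(1) removes 2 → [3, 8, 5]
insert 9 at 3 → [3, 8, 5, 9]
append data[-1]+data[0] = 9+3 = 12 → [3, 8, 5, 9, 12]
data[-3]+data[0] = 5+3 = 8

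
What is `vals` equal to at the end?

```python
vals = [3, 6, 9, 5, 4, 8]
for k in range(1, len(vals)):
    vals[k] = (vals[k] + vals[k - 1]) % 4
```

k=1: vals[1] = (6+3)%4 = 1 → [3, 1, 9, 5, 4, 8]
k=2: vals[2] = (9+1)%4 = 2 → [3, 1, 2, 5, 4, 8]
k=3: vals[3] = (5+2)%4 = 3 → [3, 1, 2, 3, 4, 8]
k=4: vals[4] = (4+3)%4 = 3 → [3, 1, 2, 3, 3, 8]
k=5: vals[5] = (8+3)%4 = 3 → [3, 1, 2, 3, 3, 3]

[3, 1, 2, 3, 3, 3]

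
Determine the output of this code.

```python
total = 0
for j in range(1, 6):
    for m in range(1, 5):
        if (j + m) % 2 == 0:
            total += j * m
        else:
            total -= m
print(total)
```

j=1,m=1: even sum, total = 0+1 = 1
j=1,m=2: odd sum, total = 1-2 = -1
j=1,m=3: even sum, total = (-1)+3 = 2
j=1,m=4: odd sum, total = 2-4 = -2
j=2,m=1: odd sum, total = (-2)-1 = -3
j=2,m=2: even sum, total = (-3)+4 = 1
j=2,m=3: odd sum, total = 1-3 = -2
j=2,m=4: even sum, total = (-2)+8 = 6
j=3,m=1: even sum, total = 6+3 = 9
j=3,m=2: odd sum, total = 9-2 = 7
j=3,m=3: even sum, total = 7+9 = 16
j=3,m=4: odd sum, total = 16-4 = 12
j=4,m=1: odd sum, total = 12-1 = 11
j=4,m=2: even sum, total = 11+8 = 19
j=4,m=3: odd sum, total = 19-3 = 16
j=4,m=4: even sum, total = 16+16 = 32
j=5,m=1: even sum, total = 32+5 = 37
j=5,m=2: odd sum, total = 37-2 = 35
j=5,m=3: even sum, total = 35+15 = 50
j=5,m=4: odd sum, total = 50-4 = 46

46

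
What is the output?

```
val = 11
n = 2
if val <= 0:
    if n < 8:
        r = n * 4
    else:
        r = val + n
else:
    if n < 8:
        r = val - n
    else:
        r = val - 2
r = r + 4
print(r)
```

val=11, n=2
val <= 0 is False; n < 8 is True
→ r = val - n = 9
r = 9+4 = 13

13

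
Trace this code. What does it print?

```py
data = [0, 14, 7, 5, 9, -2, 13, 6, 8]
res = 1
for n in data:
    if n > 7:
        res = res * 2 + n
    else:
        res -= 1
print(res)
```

n=0: not >7, res = 1-1 = 0
n=14: >7, res = 0*2+14 = 14
n=7: not >7, res = 14-1 = 13
n=5: not >7, res = 13-1 = 12
n=9: >7, res = 12*2+9 = 33
n=-2: not >7, res = 33-1 = 32
n=13: >7, res = 32*2+13 = 77
n=6: not >7, res = 77-1 = 76
n=8: >7, res = 76*2+8 = 160

160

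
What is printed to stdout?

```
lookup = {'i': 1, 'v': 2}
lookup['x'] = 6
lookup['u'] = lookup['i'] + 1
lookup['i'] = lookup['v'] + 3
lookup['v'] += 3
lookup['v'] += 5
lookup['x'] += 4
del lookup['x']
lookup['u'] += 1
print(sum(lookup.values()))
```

18

lookup['x'] = 6 → {'i': 1, 'v': 2, 'x': 6}
lookup['u'] = lookup['i']+1 = 2 → {'i': 1, 'v': 2, 'x': 6, 'u': 2}
lookup['i'] = lookup['v']+3 = 5 → {'i': 5, 'v': 2, 'x': 6, 'u': 2}
lookup['v'] = 2+3 = 5 → {'i': 5, 'v': 5, 'x': 6, 'u': 2}
lookup['v'] = 5+5 = 10 → {'i': 5, 'v': 10, 'x': 6, 'u': 2}
lookup['x'] = 6+4 = 10 → {'i': 5, 'v': 10, 'x': 10, 'u': 2}
del 'x' → {'i': 5, 'v': 10, 'u': 2}
lookup['u'] = 2+1 = 3 → {'i': 5, 'v': 10, 'u': 3}
sum of values = 18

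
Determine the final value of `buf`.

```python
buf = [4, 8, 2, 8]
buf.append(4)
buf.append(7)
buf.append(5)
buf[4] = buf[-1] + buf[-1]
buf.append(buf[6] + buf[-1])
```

[4, 8, 2, 8, 10, 7, 5, 10]

append 4 → [4, 8, 2, 8, 4]
append 7 → [4, 8, 2, 8, 4, 7]
append 5 → [4, 8, 2, 8, 4, 7, 5]
buf[4] = buf[-1]+buf[-1] = 5+5 = 10 → [4, 8, 2, 8, 10, 7, 5]
append buf[6]+buf[-1] = 5+5 = 10 → [4, 8, 2, 8, 10, 7, 5, 10]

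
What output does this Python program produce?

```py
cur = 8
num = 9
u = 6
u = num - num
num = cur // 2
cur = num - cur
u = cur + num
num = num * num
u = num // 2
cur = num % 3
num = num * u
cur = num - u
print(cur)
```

u = 9-9 = 0
num = 8//2 = 4
cur = 4-8 = -4
u = (-4)+4 = 0
num = 4*4 = 16
u = 16//2 = 8
cur = 16%3 = 1
num = 16*8 = 128
cur = 128-8 = 120

120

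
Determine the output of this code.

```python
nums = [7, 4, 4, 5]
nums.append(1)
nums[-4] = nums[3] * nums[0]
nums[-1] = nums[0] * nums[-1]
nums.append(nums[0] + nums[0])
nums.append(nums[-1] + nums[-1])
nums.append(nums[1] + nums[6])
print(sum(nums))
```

append 1 → [7, 4, 4, 5, 1]
nums[-4] = nums[3]*nums[0] = 5*7 = 35 → [7, 35, 4, 5, 1]
nums[-1] = nums[0]*nums[-1] = 7*1 = 7 → [7, 35, 4, 5, 7]
append nums[0]+nums[0] = 7+7 = 14 → [7, 35, 4, 5, 7, 14]
append nums[-1]+nums[-1] = 14+14 = 28 → [7, 35, 4, 5, 7, 14, 28]
append nums[1]+nums[6] = 35+28 = 63 → [7, 35, 4, 5, 7, 14, 28, 63]
sum = 163

163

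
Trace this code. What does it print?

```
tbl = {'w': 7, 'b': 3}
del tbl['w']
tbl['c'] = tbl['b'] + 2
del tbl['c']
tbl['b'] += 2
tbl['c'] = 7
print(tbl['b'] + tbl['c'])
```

del 'w' → {'b': 3}
tbl['c'] = tbl['b']+2 = 5 → {'b': 3, 'c': 5}
del 'c' → {'b': 3}
tbl['b'] = 3+2 = 5 → {'b': 5}
tbl['c'] = 7 → {'b': 5, 'c': 7}
tbl['b']+tbl['c'] = 5+7 = 12

12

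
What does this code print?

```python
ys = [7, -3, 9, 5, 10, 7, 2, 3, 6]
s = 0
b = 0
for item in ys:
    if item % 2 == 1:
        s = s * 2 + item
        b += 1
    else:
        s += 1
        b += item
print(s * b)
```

7008

item=7: odd, s = 0*2+7 = 7; b=1
item=-3: odd, s = 7*2+(-3) = 11; b=2
item=9: odd, s = 11*2+9 = 31; b=3
item=5: odd, s = 31*2+5 = 67; b=4
item=10: not odd, s = 67+1 = 68; b=14
item=7: odd, s = 68*2+7 = 143; b=15
item=2: not odd, s = 143+1 = 144; b=17
item=3: odd, s = 144*2+3 = 291; b=18
item=6: not odd, s = 291+1 = 292; b=24
s*b = 292*24 = 7008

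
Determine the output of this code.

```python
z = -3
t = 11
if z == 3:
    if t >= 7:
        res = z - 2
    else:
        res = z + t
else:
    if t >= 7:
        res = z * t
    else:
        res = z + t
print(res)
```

-33

z=-3, t=11
z == 3 is False; t >= 7 is True
→ res = z * t = -33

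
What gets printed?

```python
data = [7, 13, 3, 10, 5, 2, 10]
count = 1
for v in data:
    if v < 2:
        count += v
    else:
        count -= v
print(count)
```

-49

v=7: not <2, count = 1-7 = -6
v=13: not <2, count = (-6)-13 = -19
v=3: not <2, count = (-19)-3 = -22
v=10: not <2, count = (-22)-10 = -32
v=5: not <2, count = (-32)-5 = -37
v=2: not <2, count = (-37)-2 = -39
v=10: not <2, count = (-39)-10 = -49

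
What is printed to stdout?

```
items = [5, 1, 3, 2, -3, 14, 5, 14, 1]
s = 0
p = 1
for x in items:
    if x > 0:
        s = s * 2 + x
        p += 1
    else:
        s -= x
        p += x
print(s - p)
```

x=5: >0, s = 0*2+5 = 5; p=2
x=1: >0, s = 5*2+1 = 11; p=3
x=3: >0, s = 11*2+3 = 25; p=4
x=2: >0, s = 25*2+2 = 52; p=5
x=-3: not >0, s = 52-(-3) = 55; p=2
x=14: >0, s = 55*2+14 = 124; p=3
x=5: >0, s = 124*2+5 = 253; p=4
x=14: >0, s = 253*2+14 = 520; p=5
x=1: >0, s = 520*2+1 = 1041; p=6
s-p = 1041-6 = 1035

1035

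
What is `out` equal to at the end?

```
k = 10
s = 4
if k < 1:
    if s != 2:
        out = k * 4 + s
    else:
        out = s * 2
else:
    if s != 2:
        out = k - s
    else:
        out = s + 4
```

6

k=10, s=4
k < 1 is False; s != 2 is True
→ out = k - s = 6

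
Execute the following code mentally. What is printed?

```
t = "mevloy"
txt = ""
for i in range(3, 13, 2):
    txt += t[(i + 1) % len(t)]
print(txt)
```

i=3: add t[4]='o' → 'o'
i=5: add t[0]='m' → 'om'
i=7: add t[2]='v' → 'omv'
i=9: add t[4]='o' → 'omvo'
i=11: add t[0]='m' → 'omvom'

omvom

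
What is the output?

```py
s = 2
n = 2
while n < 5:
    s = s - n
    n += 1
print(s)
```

-7

n=2: s = 2-2 = 0
n=3: s = 0-3 = -3
n=4: s = (-3)-4 = -7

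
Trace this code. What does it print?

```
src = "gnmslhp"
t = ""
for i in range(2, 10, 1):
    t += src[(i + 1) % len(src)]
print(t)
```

i=2: add src[3]='s' → 's'
i=3: add src[4]='l' → 'sl'
i=4: add src[5]='h' → 'slh'
i=5: add src[6]='p' → 'slhp'
i=6: add src[0]='g' → 'slhpg'
i=7: add src[1]='n' → 'slhpgn'
i=8: add src[2]='m' → 'slhpgnm'
i=9: add src[3]='s' → 'slhpgnms'

slhpgnms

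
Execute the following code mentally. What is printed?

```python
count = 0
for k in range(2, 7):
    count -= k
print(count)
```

-20

k=2: count = 0-2 = -2
k=3: count = (-2)-3 = -5
k=4: count = (-5)-4 = -9
k=5: count = (-9)-5 = -14
k=6: count = (-14)-6 = -20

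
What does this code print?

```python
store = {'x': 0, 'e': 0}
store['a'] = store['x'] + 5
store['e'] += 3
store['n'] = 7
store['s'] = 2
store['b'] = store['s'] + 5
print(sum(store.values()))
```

store['a'] = store['x']+5 = 5 → {'x': 0, 'e': 0, 'a': 5}
store['e'] = 0+3 = 3 → {'x': 0, 'e': 3, 'a': 5}
store['n'] = 7 → {'x': 0, 'e': 3, 'a': 5, 'n': 7}
store['s'] = 2 → {'x': 0, 'e': 3, 'a': 5, 'n': 7, 's': 2}
store['b'] = store['s']+5 = 7 → {'x': 0, 'e': 3, 'a': 5, 'n': 7, 's': 2, 'b': 7}
sum of values = 24

24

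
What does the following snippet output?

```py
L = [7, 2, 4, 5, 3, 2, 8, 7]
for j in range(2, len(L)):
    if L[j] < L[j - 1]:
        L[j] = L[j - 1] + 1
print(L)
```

[7, 2, 4, 5, 6, 7, 8, 9]

j=2: 4>=2, unchanged → [7, 2, 4, 5, 3, 2, 8, 7]
j=3: 5>=4, unchanged → [7, 2, 4, 5, 3, 2, 8, 7]
j=4: 3<5, L[4] = 5+1 = 6 → [7, 2, 4, 5, 6, 2, 8, 7]
j=5: 2<6, L[5] = 6+1 = 7 → [7, 2, 4, 5, 6, 7, 8, 7]
j=6: 8>=7, unchanged → [7, 2, 4, 5, 6, 7, 8, 7]
j=7: 7<8, L[7] = 8+1 = 9 → [7, 2, 4, 5, 6, 7, 8, 9]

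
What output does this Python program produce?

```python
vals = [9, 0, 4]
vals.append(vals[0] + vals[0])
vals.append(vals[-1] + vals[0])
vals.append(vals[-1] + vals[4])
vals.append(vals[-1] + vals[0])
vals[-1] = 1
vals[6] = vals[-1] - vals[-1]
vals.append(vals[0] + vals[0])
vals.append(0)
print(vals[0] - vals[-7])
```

5

append vals[0]+vals[0] = 9+9 = 18 → [9, 0, 4, 18]
append vals[-1]+vals[0] = 18+9 = 27 → [9, 0, 4, 18, 27]
append vals[-1]+vals[4] = 27+27 = 54 → [9, 0, 4, 18, 27, 54]
append vals[-1]+vals[0] = 54+9 = 63 → [9, 0, 4, 18, 27, 54, 63]
vals[-1] = 1 → [9, 0, 4, 18, 27, 54, 1]
vals[6] = vals[-1]-vals[-1] = 1-1 = 0 → [9, 0, 4, 18, 27, 54, 0]
append vals[0]+vals[0] = 9+9 = 18 → [9, 0, 4, 18, 27, 54, 0, 18]
append 0 → [9, 0, 4, 18, 27, 54, 0, 18, 0]
vals[0]-vals[-7] = 9-4 = 5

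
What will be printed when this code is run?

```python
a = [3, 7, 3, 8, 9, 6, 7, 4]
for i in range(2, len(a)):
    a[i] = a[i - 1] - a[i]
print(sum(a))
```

-78

i=2: a[2] = 7-3 = 4 → [3, 7, 4, 8, 9, 6, 7, 4]
i=3: a[3] = 4-8 = -4 → [3, 7, 4, -4, 9, 6, 7, 4]
i=4: a[4] = (-4)-9 = -13 → [3, 7, 4, -4, -13, 6, 7, 4]
i=5: a[5] = (-13)-6 = -19 → [3, 7, 4, -4, -13, -19, 7, 4]
i=6: a[6] = (-19)-7 = -26 → [3, 7, 4, -4, -13, -19, -26, 4]
i=7: a[7] = (-26)-4 = -30 → [3, 7, 4, -4, -13, -19, -26, -30]
sum = -78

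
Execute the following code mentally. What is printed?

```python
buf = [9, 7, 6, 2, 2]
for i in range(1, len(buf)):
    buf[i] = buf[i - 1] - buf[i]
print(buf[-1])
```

-8

i=1: buf[1] = 9-7 = 2 → [9, 2, 6, 2, 2]
i=2: buf[2] = 2-6 = -4 → [9, 2, -4, 2, 2]
i=3: buf[3] = (-4)-2 = -6 → [9, 2, -4, -6, 2]
i=4: buf[4] = (-6)-2 = -8 → [9, 2, -4, -6, -8]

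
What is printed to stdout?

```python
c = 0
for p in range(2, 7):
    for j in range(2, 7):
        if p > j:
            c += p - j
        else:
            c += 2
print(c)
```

50

p=2,j=2: not 2>2, c = 0+2 = 2
p=2,j=3: not 2>3, c = 2+2 = 4
p=2,j=4: not 2>4, c = 4+2 = 6
p=2,j=5: not 2>5, c = 6+2 = 8
p=2,j=6: not 2>6, c = 8+2 = 10
p=3,j=2: 3>2, c = 10+1 = 11
p=3,j=3: not 3>3, c = 11+2 = 13
p=3,j=4: not 3>4, c = 13+2 = 15
p=3,j=5: not 3>5, c = 15+2 = 17
p=3,j=6: not 3>6, c = 17+2 = 19
p=4,j=2: 4>2, c = 19+2 = 21
p=4,j=3: 4>3, c = 21+1 = 22
p=4,j=4: not 4>4, c = 22+2 = 24
p=4,j=5: not 4>5, c = 24+2 = 26
p=4,j=6: not 4>6, c = 26+2 = 28
p=5,j=2: 5>2, c = 28+3 = 31
p=5,j=3: 5>3, c = 31+2 = 33
p=5,j=4: 5>4, c = 33+1 = 34
p=5,j=5: not 5>5, c = 34+2 = 36
p=5,j=6: not 5>6, c = 36+2 = 38
p=6,j=2: 6>2, c = 38+4 = 42
p=6,j=3: 6>3, c = 42+3 = 45
p=6,j=4: 6>4, c = 45+2 = 47
p=6,j=5: 6>5, c = 47+1 = 48
p=6,j=6: not 6>6, c = 48+2 = 50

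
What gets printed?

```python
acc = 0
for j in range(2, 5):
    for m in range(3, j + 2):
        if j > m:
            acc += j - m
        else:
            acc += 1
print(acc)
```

j=2,m=3: not 2>3, acc = 0+1 = 1
j=3,m=3: not 3>3, acc = 1+1 = 2
j=3,m=4: not 3>4, acc = 2+1 = 3
j=4,m=3: 4>3, acc = 3+1 = 4
j=4,m=4: not 4>4, acc = 4+1 = 5
j=4,m=5: not 4>5, acc = 5+1 = 6

6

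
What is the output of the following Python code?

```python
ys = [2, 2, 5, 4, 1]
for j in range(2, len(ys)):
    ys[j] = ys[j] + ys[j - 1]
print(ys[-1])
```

j=2: ys[2] = 5+2 = 7 → [2, 2, 7, 4, 1]
j=3: ys[3] = 4+7 = 11 → [2, 2, 7, 11, 1]
j=4: ys[4] = 1+11 = 12 → [2, 2, 7, 11, 12]

12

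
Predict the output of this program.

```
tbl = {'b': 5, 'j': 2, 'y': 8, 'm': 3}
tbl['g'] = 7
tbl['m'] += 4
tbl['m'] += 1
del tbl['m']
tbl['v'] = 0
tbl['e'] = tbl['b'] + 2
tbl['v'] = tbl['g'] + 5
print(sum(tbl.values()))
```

tbl['g'] = 7 → {'b': 5, 'j': 2, 'y': 8, 'm': 3, 'g': 7}
tbl['m'] = 3+4 = 7 → {'b': 5, 'j': 2, 'y': 8, 'm': 7, 'g': 7}
tbl['m'] = 7+1 = 8 → {'b': 5, 'j': 2, 'y': 8, 'm': 8, 'g': 7}
del 'm' → {'b': 5, 'j': 2, 'y': 8, 'g': 7}
tbl['v'] = 0 → {'b': 5, 'j': 2, 'y': 8, 'g': 7, 'v': 0}
tbl['e'] = tbl['b']+2 = 7 → {'b': 5, 'j': 2, 'y': 8, 'g': 7, 'v': 0, 'e': 7}
tbl['v'] = tbl['g']+5 = 12 → {'b': 5, 'j': 2, 'y': 8, 'g': 7, 'v': 12, 'e': 7}
sum of values = 41

41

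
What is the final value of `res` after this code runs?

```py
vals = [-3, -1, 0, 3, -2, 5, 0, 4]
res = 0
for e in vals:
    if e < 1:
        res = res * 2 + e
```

e=-3: <1, res = 0*2+(-3) = -3
e=-1: <1, res = (-3)*2+(-1) = -7
e=0: <1, res = (-7)*2+0 = -14
e=3: not <1
e=-2: <1, res = (-14)*2+(-2) = -30
e=5: not <1
e=0: <1, res = (-30)*2+0 = -60
e=4: not <1

-60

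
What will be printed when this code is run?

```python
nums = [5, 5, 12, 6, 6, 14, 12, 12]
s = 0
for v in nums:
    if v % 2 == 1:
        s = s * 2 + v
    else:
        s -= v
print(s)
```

v=5: odd, s = 0*2+5 = 5
v=5: odd, s = 5*2+5 = 15
v=12: not odd, s = 15-12 = 3
v=6: not odd, s = 3-6 = -3
v=6: not odd, s = (-3)-6 = -9
v=14: not odd, s = (-9)-14 = -23
v=12: not odd, s = (-23)-12 = -35
v=12: not odd, s = (-35)-12 = -47

-47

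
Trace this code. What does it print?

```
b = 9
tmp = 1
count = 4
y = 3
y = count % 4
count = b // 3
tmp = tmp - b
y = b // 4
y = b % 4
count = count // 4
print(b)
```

9

y = 4%4 = 0
count = 9//3 = 3
tmp = 1-9 = -8
y = 9//4 = 2
y = 9%4 = 1
count = 3//4 = 0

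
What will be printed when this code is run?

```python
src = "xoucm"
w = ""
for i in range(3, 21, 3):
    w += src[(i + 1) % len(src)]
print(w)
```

muxcom

i=3: add src[4]='m' → 'm'
i=6: add src[2]='u' → 'mu'
i=9: add src[0]='x' → 'mux'
i=12: add src[3]='c' → 'muxc'
i=15: add src[1]='o' → 'muxco'
i=18: add src[4]='m' → 'muxcom'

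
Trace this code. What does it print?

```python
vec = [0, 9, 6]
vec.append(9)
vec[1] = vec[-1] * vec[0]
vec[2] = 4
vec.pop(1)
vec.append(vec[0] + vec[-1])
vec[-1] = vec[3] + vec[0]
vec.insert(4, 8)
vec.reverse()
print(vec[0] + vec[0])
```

16

append 9 → [0, 9, 6, 9]
vec[1] = vec[-1]*vec[0] = 9*0 = 0 → [0, 0, 6, 9]
vec[2] = 4 → [0, 0, 4, 9]
pop(1) removes 0 → [0, 4, 9]
append vec[0]+vec[-1] = 0+9 = 9 → [0, 4, 9, 9]
vec[-1] = vec[3]+vec[0] = 9+0 = 9 → [0, 4, 9, 9]
insert 8 at 4 → [0, 4, 9, 9, 8]
reverse → [8, 9, 9, 4, 0]
vec[0]+vec[0] = 8+8 = 16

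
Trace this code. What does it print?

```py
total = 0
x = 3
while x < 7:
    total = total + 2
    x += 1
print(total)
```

8

x=3: total = 0+2 = 2
x=4: total = 2+2 = 4
x=5: total = 4+2 = 6
x=6: total = 6+2 = 8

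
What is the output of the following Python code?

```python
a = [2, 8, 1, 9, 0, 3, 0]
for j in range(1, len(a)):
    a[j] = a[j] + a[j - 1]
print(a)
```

j=1: a[1] = 8+2 = 10 → [2, 10, 1, 9, 0, 3, 0]
j=2: a[2] = 1+10 = 11 → [2, 10, 11, 9, 0, 3, 0]
j=3: a[3] = 9+11 = 20 → [2, 10, 11, 20, 0, 3, 0]
j=4: a[4] = 0+20 = 20 → [2, 10, 11, 20, 20, 3, 0]
j=5: a[5] = 3+20 = 23 → [2, 10, 11, 20, 20, 23, 0]
j=6: a[6] = 0+23 = 23 → [2, 10, 11, 20, 20, 23, 23]

[2, 10, 11, 20, 20, 23, 23]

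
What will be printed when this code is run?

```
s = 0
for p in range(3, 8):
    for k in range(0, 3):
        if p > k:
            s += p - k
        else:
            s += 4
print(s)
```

60

p=3,k=0: 3>0, s = 0+3 = 3
p=3,k=1: 3>1, s = 3+2 = 5
p=3,k=2: 3>2, s = 5+1 = 6
p=4,k=0: 4>0, s = 6+4 = 10
p=4,k=1: 4>1, s = 10+3 = 13
p=4,k=2: 4>2, s = 13+2 = 15
p=5,k=0: 5>0, s = 15+5 = 20
p=5,k=1: 5>1, s = 20+4 = 24
p=5,k=2: 5>2, s = 24+3 = 27
p=6,k=0: 6>0, s = 27+6 = 33
p=6,k=1: 6>1, s = 33+5 = 38
p=6,k=2: 6>2, s = 38+4 = 42
p=7,k=0: 7>0, s = 42+7 = 49
p=7,k=1: 7>1, s = 49+6 = 55
p=7,k=2: 7>2, s = 55+5 = 60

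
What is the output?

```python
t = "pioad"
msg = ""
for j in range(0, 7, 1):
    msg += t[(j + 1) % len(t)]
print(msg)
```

j=0: add t[1]='i' → 'i'
j=1: add t[2]='o' → 'io'
j=2: add t[3]='a' → 'ioa'
j=3: add t[4]='d' → 'ioad'
j=4: add t[0]='p' → 'ioadp'
j=5: add t[1]='i' → 'ioadpi'
j=6: add t[2]='o' → 'ioadpio'

ioadpio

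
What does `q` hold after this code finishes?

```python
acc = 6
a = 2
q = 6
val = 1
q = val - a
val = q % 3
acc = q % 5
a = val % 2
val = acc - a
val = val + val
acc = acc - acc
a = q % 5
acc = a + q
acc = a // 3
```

-1

q = 1-2 = -1
val = (-1)%3 = 2
acc = (-1)%5 = 4
a = 2%2 = 0
val = 4-0 = 4
val = 4+4 = 8
acc = 4-4 = 0
a = (-1)%5 = 4
acc = 4+(-1) = 3
acc = 4//3 = 1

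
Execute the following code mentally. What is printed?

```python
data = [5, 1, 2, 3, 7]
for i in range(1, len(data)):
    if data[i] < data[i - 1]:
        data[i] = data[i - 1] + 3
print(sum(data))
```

i=1: 1<5, data[1] = 5+3 = 8 → [5, 8, 2, 3, 7]
i=2: 2<8, data[2] = 8+3 = 11 → [5, 8, 11, 3, 7]
i=3: 3<11, data[3] = 11+3 = 14 → [5, 8, 11, 14, 7]
i=4: 7<14, data[4] = 14+3 = 17 → [5, 8, 11, 14, 17]
sum = 55

55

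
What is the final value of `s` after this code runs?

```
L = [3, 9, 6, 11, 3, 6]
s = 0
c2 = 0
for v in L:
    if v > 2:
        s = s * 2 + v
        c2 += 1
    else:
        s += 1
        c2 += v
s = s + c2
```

350

v=3: >2, s = 0*2+3 = 3; c2=1
v=9: >2, s = 3*2+9 = 15; c2=2
v=6: >2, s = 15*2+6 = 36; c2=3
v=11: >2, s = 36*2+11 = 83; c2=4
v=3: >2, s = 83*2+3 = 169; c2=5
v=6: >2, s = 169*2+6 = 344; c2=6
s+c2 = 344+6 = 350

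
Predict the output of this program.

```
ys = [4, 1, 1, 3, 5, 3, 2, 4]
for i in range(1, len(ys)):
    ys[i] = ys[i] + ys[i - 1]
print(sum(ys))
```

97

i=1: ys[1] = 1+4 = 5 → [4, 5, 1, 3, 5, 3, 2, 4]
i=2: ys[2] = 1+5 = 6 → [4, 5, 6, 3, 5, 3, 2, 4]
i=3: ys[3] = 3+6 = 9 → [4, 5, 6, 9, 5, 3, 2, 4]
i=4: ys[4] = 5+9 = 14 → [4, 5, 6, 9, 14, 3, 2, 4]
i=5: ys[5] = 3+14 = 17 → [4, 5, 6, 9, 14, 17, 2, 4]
i=6: ys[6] = 2+17 = 19 → [4, 5, 6, 9, 14, 17, 19, 4]
i=7: ys[7] = 4+19 = 23 → [4, 5, 6, 9, 14, 17, 19, 23]
sum = 97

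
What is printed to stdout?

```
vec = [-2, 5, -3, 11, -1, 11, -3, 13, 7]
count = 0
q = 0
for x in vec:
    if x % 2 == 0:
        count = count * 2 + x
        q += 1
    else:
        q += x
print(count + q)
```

39

x=-2: even, count = 0*2+(-2) = -2; q=1
x=5: not even; q=6
x=-3: not even; q=3
x=11: not even; q=14
x=-1: not even; q=13
x=11: not even; q=24
x=-3: not even; q=21
x=13: not even; q=34
x=7: not even; q=41
count+q = (-2)+41 = 39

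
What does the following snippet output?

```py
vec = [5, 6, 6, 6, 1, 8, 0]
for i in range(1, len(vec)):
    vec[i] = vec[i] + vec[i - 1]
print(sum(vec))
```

i=1: vec[1] = 6+5 = 11 → [5, 11, 6, 6, 1, 8, 0]
i=2: vec[2] = 6+11 = 17 → [5, 11, 17, 6, 1, 8, 0]
i=3: vec[3] = 6+17 = 23 → [5, 11, 17, 23, 1, 8, 0]
i=4: vec[4] = 1+23 = 24 → [5, 11, 17, 23, 24, 8, 0]
i=5: vec[5] = 8+24 = 32 → [5, 11, 17, 23, 24, 32, 0]
i=6: vec[6] = 0+32 = 32 → [5, 11, 17, 23, 24, 32, 32]
sum = 144

144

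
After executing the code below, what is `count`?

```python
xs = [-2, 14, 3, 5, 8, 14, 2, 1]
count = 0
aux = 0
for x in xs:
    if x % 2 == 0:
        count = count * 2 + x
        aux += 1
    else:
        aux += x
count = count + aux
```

156

x=-2: even, count = 0*2+(-2) = -2; aux=1
x=14: even, count = (-2)*2+14 = 10; aux=2
x=3: not even; aux=5
x=5: not even; aux=10
x=8: even, count = 10*2+8 = 28; aux=11
x=14: even, count = 28*2+14 = 70; aux=12
x=2: even, count = 70*2+2 = 142; aux=13
x=1: not even; aux=14
count+aux = 142+14 = 156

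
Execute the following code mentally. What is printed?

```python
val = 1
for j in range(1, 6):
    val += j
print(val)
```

j=1: val = 1+1 = 2
j=2: val = 2+2 = 4
j=3: val = 4+3 = 7
j=4: val = 7+4 = 11
j=5: val = 11+5 = 16

16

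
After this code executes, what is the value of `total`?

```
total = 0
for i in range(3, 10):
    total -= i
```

-42

i=3: total = 0-3 = -3
i=4: total = (-3)-4 = -7
i=5: total = (-7)-5 = -12
i=6: total = (-12)-6 = -18
i=7: total = (-18)-7 = -25
i=8: total = (-25)-8 = -33
i=9: total = (-33)-9 = -42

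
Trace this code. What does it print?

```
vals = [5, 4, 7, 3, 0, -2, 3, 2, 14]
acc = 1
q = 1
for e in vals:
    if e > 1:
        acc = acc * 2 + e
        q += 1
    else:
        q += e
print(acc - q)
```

e=5: >1, acc = 1*2+5 = 7; q=2
e=4: >1, acc = 7*2+4 = 18; q=3
e=7: >1, acc = 18*2+7 = 43; q=4
e=3: >1, acc = 43*2+3 = 89; q=5
e=0: not >1; q=5
e=-2: not >1; q=3
e=3: >1, acc = 89*2+3 = 181; q=4
e=2: >1, acc = 181*2+2 = 364; q=5
e=14: >1, acc = 364*2+14 = 742; q=6
acc-q = 742-6 = 736

736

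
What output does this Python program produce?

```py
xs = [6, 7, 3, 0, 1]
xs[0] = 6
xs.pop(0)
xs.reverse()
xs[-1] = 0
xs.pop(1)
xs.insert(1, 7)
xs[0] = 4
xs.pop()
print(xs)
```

[4, 7, 3]

xs[0] = 6 → [6, 7, 3, 0, 1]
pop(0) removes 6 → [7, 3, 0, 1]
reverse → [1, 0, 3, 7]
xs[-1] = 0 → [1, 0, 3, 0]
pop(1) removes 0 → [1, 3, 0]
insert 7 at 1 → [1, 7, 3, 0]
xs[0] = 4 → [4, 7, 3, 0]
pop() removes 0 → [4, 7, 3]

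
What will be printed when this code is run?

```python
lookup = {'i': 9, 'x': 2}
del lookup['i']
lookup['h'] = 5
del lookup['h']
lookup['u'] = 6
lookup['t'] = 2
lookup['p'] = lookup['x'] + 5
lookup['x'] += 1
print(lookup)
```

{'x': 3, 'u': 6, 't': 2, 'p': 7}

del 'i' → {'x': 2}
lookup['h'] = 5 → {'x': 2, 'h': 5}
del 'h' → {'x': 2}
lookup['u'] = 6 → {'x': 2, 'u': 6}
lookup['t'] = 2 → {'x': 2, 'u': 6, 't': 2}
lookup['p'] = lookup['x']+5 = 7 → {'x': 2, 'u': 6, 't': 2, 'p': 7}
lookup['x'] = 2+1 = 3 → {'x': 3, 'u': 6, 't': 2, 'p': 7}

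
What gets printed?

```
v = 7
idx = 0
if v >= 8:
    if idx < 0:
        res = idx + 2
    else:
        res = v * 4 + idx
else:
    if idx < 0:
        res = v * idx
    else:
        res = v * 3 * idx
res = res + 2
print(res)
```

2

v=7, idx=0
v >= 8 is False; idx < 0 is False
→ res = v * 3 * idx = 0
res = 0+2 = 2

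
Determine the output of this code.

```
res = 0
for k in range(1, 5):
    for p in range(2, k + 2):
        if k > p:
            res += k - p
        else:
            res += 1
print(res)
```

11

k=1,p=2: not 1>2, res = 0+1 = 1
k=2,p=2: not 2>2, res = 1+1 = 2
k=2,p=3: not 2>3, res = 2+1 = 3
k=3,p=2: 3>2, res = 3+1 = 4
k=3,p=3: not 3>3, res = 4+1 = 5
k=3,p=4: not 3>4, res = 5+1 = 6
k=4,p=2: 4>2, res = 6+2 = 8
k=4,p=3: 4>3, res = 8+1 = 9
k=4,p=4: not 4>4, res = 9+1 = 10
k=4,p=5: not 4>5, res = 10+1 = 11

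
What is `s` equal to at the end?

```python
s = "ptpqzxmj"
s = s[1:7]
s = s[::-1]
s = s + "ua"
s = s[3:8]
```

'qptua'

slice [1:7] → 'tpqzxm'
reverse → 'mxzqpt'
+ 'ua' → 'mxzqptua'
slice [3:8] → 'qptua'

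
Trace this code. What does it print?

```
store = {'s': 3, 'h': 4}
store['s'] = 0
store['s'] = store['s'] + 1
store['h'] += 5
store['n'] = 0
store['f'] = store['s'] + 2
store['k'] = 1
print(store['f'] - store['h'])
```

store['s'] = 0 → {'s': 0, 'h': 4}
store['s'] = store['s']+1 = 1 → {'s': 1, 'h': 4}
store['h'] = 4+5 = 9 → {'s': 1, 'h': 9}
store['n'] = 0 → {'s': 1, 'h': 9, 'n': 0}
store['f'] = store['s']+2 = 3 → {'s': 1, 'h': 9, 'n': 0, 'f': 3}
store['k'] = 1 → {'s': 1, 'h': 9, 'n': 0, 'f': 3, 'k': 1}
store['f']-store['h'] = 3-9 = -6

-6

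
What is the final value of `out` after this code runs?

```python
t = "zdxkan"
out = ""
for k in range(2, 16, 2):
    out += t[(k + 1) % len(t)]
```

'kndkndk'

k=2: add t[3]='k' → 'k'
k=4: add t[5]='n' → 'kn'
k=6: add t[1]='d' → 'knd'
k=8: add t[3]='k' → 'kndk'
k=10: add t[5]='n' → 'kndkn'
k=12: add t[1]='d' → 'kndknd'
k=14: add t[3]='k' → 'kndkndk'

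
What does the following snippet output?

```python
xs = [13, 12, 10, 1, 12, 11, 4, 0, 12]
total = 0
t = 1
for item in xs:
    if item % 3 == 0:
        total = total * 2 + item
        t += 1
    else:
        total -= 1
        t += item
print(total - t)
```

item=13: not %3==0, total = 0-1 = -1; t=14
item=12: %3==0, total = (-1)*2+12 = 10; t=15
item=10: not %3==0, total = 10-1 = 9; t=25
item=1: not %3==0, total = 9-1 = 8; t=26
item=12: %3==0, total = 8*2+12 = 28; t=27
item=11: not %3==0, total = 28-1 = 27; t=38
item=4: not %3==0, total = 27-1 = 26; t=42
item=0: %3==0, total = 26*2+0 = 52; t=43
item=12: %3==0, total = 52*2+12 = 116; t=44
total-t = 116-44 = 72

72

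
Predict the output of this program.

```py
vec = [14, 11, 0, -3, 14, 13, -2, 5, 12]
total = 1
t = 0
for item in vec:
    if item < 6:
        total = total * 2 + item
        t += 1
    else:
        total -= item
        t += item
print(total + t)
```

-447

item=14: not <6, total = 1-14 = -13; t=14
item=11: not <6, total = (-13)-11 = -24; t=25
item=0: <6, total = (-24)*2+0 = -48; t=26
item=-3: <6, total = (-48)*2+(-3) = -99; t=27
item=14: not <6, total = (-99)-14 = -113; t=41
item=13: not <6, total = (-113)-13 = -126; t=54
item=-2: <6, total = (-126)*2+(-2) = -254; t=55
item=5: <6, total = (-254)*2+5 = -503; t=56
item=12: not <6, total = (-503)-12 = -515; t=68
total+t = (-515)+68 = -447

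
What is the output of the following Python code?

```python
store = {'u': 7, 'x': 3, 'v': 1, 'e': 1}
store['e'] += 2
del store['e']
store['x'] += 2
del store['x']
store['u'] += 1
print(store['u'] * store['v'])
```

8

store['e'] = 1+2 = 3 → {'u': 7, 'x': 3, 'v': 1, 'e': 3}
del 'e' → {'u': 7, 'x': 3, 'v': 1}
store['x'] = 3+2 = 5 → {'u': 7, 'x': 5, 'v': 1}
del 'x' → {'u': 7, 'v': 1}
store['u'] = 7+1 = 8 → {'u': 8, 'v': 1}
store['u']*store['v'] = 8*1 = 8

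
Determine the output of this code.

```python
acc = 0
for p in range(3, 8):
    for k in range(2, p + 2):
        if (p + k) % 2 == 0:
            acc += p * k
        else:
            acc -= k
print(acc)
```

p=3,k=2: odd sum, acc = 0-2 = -2
p=3,k=3: even sum, acc = (-2)+9 = 7
p=3,k=4: odd sum, acc = 7-4 = 3
p=4,k=2: even sum, acc = 3+8 = 11
p=4,k=3: odd sum, acc = 11-3 = 8
p=4,k=4: even sum, acc = 8+16 = 24
p=4,k=5: odd sum, acc = 24-5 = 19
p=5,k=2: odd sum, acc = 19-2 = 17
p=5,k=3: even sum, acc = 17+15 = 32
p=5,k=4: odd sum, acc = 32-4 = 28
p=5,k=5: even sum, acc = 28+25 = 53
p=5,k=6: odd sum, acc = 53-6 = 47
p=6,k=2: even sum, acc = 47+12 = 59
p=6,k=3: odd sum, acc = 59-3 = 56
p=6,k=4: even sum, acc = 56+24 = 80
p=6,k=5: odd sum, acc = 80-5 = 75
p=6,k=6: even sum, acc = 75+36 = 111
p=6,k=7: odd sum, acc = 111-7 = 104
p=7,k=2: odd sum, acc = 104-2 = 102
p=7,k=3: even sum, acc = 102+21 = 123
p=7,k=4: odd sum, acc = 123-4 = 119
p=7,k=5: even sum, acc = 119+35 = 154
p=7,k=6: odd sum, acc = 154-6 = 148
p=7,k=7: even sum, acc = 148+49 = 197
p=7,k=8: odd sum, acc = 197-8 = 189

189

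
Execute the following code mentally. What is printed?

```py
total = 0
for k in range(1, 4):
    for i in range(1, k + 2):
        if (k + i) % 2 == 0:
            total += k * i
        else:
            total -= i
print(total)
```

5

k=1,i=1: even sum, total = 0+1 = 1
k=1,i=2: odd sum, total = 1-2 = -1
k=2,i=1: odd sum, total = (-1)-1 = -2
k=2,i=2: even sum, total = (-2)+4 = 2
k=2,i=3: odd sum, total = 2-3 = -1
k=3,i=1: even sum, total = (-1)+3 = 2
k=3,i=2: odd sum, total = 2-2 = 0
k=3,i=3: even sum, total = 0+9 = 9
k=3,i=4: odd sum, total = 9-4 = 5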